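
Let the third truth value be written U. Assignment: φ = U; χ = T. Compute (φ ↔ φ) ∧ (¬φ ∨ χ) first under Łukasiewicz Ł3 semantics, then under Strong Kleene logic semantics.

In Łukasiewicz Ł3: φ ↔ φ = U ↔ U = T  [1 − |½−½|]
¬φ = ¬U = U
¬φ ∨ χ = U ∨ T = T
(φ ↔ φ) ∧ (¬φ ∨ χ) = T ∧ T = T
In Strong Kleene logic: φ ↔ φ = U ↔ U = U
¬φ = ¬U = U
¬φ ∨ χ = U ∨ T = T
(φ ↔ φ) ∧ (¬φ ∨ χ) = U ∧ T = U
They differ because Łukasiewicz Ł3 and Strong Kleene logic treat U differently under implication.

T; U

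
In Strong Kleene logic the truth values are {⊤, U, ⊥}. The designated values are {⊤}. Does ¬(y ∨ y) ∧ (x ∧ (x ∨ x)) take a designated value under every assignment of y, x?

No

Countermodel: y=⊤, x=⊤ gives ⊥, which is not designated.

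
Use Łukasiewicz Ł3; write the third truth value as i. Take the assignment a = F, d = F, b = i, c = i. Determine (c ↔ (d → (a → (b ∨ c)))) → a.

i

b ∨ c = i ∨ i = i
a → (b ∨ c) = F → i = T
d → (a → (b ∨ c)) = F → T = T
c ↔ (d → (a → (b ∨ c))) = i ↔ T = i
(c ↔ (d → (a → (b ∨ c)))) → a = i → F = i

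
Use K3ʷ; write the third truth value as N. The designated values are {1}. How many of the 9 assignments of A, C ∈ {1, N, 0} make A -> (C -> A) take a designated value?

Designated under: (A=1, C=1); (A=1, C=0); (A=0, C=1); (A=0, C=0).

4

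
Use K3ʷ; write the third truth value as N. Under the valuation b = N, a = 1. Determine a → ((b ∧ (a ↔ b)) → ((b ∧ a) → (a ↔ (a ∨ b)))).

a ↔ b = 1 ↔ N = N
b ∧ (a ↔ b) = N ∧ N = N
b ∧ a = N ∧ 1 = N
a ∨ b = 1 ∨ N = N
a ↔ (a ∨ b) = 1 ↔ N = N
(b ∧ a) → (a ↔ (a ∨ b)) = N → N = N
(b ∧ (a ↔ b)) → ((b ∧ a) → (a ↔ (a ∨ b))) = N → N = N
a → ((b ∧ (a ↔ b)) → ((b ∧ a) → (a ↔ (a ∨ b)))) = 1 → N = N

N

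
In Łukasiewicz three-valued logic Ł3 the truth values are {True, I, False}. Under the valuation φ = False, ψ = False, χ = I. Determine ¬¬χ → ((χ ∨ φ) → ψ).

¬χ = ¬I = I
¬¬χ = ¬I = I
χ ∨ φ = I ∨ False = I
(χ ∨ φ) → ψ = I → False = I  [min(1, 1−½+0)]
¬¬χ → ((χ ∨ φ) → ψ) = I → I = True

True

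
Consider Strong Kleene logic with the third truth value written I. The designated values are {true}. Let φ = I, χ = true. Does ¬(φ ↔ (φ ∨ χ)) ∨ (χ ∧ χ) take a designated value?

Yes

φ ∨ χ = I ∨ true = true
φ ↔ (φ ∨ χ) = I ↔ true = I
¬(φ ↔ (φ ∨ χ)) = ¬I = I
χ ∧ χ = true ∧ true = true
¬(φ ↔ (φ ∨ χ)) ∨ (χ ∧ χ) = I ∨ true = true
true ∈ {true}.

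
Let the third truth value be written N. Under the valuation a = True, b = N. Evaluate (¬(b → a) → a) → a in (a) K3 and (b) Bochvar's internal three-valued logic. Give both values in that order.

True; N

In K3: b → a = N → True = True  [¬N ∨ True]
¬(b → a) = ¬True = False
¬(b → a) → a = False → True = True
(¬(b → a) → a) → a = True → True = True
In Bochvar's internal three-valued logic: b → a = N → True = N
¬(b → a) = ¬N = N
¬(b → a) → a = N → True = N
(¬(b → a) → a) → a = N → True = N
They differ because K3 and Bochvar's internal three-valued logic treat N differently under the binary connectives.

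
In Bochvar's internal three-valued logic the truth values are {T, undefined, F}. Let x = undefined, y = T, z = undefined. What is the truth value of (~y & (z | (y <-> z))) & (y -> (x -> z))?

undefined

~y = ~T = F
y <-> z = T <-> undefined = undefined
z | (y <-> z) = undefined | undefined = undefined
~y & (z | (y <-> z)) = F & undefined = undefined
x -> z = undefined -> undefined = undefined  [any arg is the third value ⇒ result is the third value]
y -> (x -> z) = T -> undefined = undefined
(~y & (z | (y <-> z))) & (y -> (x -> z)) = undefined & undefined = undefined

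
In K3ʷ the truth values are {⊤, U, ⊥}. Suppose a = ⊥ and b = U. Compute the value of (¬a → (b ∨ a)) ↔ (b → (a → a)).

U

¬a = ¬⊥ = ⊤
b ∨ a = U ∨ ⊥ = U
¬a → (b ∨ a) = ⊤ → U = U  [any arg is the third value ⇒ result is the third value]
a → a = ⊥ → ⊥ = ⊤
b → (a → a) = U → ⊤ = U
(¬a → (b ∨ a)) ↔ (b → (a → a)) = U ↔ U = U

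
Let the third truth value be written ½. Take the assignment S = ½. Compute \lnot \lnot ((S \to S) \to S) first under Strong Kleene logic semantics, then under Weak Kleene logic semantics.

½; ½

In Strong Kleene logic: S \to S = ½ \to ½ = ½
(S \to S) \to S = ½ \to ½ = ½
\lnot ((S \to S) \to S) = \lnot ½ = ½
\lnot \lnot ((S \to S) \to S) = \lnot ½ = ½
In Weak Kleene logic: S \to S = ½ \to ½ = ½  [any arg is the third value ⇒ result is the third value]
(S \to S) \to S = ½ \to ½ = ½
\lnot ((S \to S) \to S) = \lnot ½ = ½
\lnot \lnot ((S \to S) \to S) = \lnot ½ = ½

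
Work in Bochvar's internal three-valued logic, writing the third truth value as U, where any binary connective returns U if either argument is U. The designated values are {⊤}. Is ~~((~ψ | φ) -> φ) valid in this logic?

No

Countermodel: ψ=⊤, φ=U gives U, which is not designated.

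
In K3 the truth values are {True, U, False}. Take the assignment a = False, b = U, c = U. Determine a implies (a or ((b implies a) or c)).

True

b implies a = U implies False = U
(b implies a) or c = U or U = U
a or ((b implies a) or c) = False or U = U
a implies (a or ((b implies a) or c)) = False implies U = True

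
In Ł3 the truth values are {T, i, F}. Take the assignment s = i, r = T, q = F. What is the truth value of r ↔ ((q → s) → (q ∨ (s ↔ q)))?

q → s = F → i = T  [min(1, 1−0+½)]
s ↔ q = i ↔ F = i
q ∨ (s ↔ q) = F ∨ i = i
(q → s) → (q ∨ (s ↔ q)) = T → i = i
r ↔ ((q → s) → (q ∨ (s ↔ q))) = T ↔ i = i

i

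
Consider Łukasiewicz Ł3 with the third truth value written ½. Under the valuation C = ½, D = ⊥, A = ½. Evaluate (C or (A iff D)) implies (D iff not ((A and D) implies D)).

A iff D = ½ iff ⊥ = ½  [1 − |½−0|]
C or (A iff D) = ½ or ½ = ½
A and D = ½ and ⊥ = ⊥
(A and D) implies D = ⊥ implies ⊥ = ⊤
not ((A and D) implies D) = not ⊤ = ⊥
D iff not ((A and D) implies D) = ⊥ iff ⊥ = ⊤
(C or (A iff D)) implies (D iff not ((A and D) implies D)) = ½ implies ⊤ = ⊤

⊤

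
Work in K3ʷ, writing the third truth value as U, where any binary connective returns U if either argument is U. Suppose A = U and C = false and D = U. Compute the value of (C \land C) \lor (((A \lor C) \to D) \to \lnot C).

C \land C = false \land false = false
A \lor C = U \lor false = U
(A \lor C) \to D = U \to U = U  [any arg is the third value ⇒ result is the third value]
\lnot C = \lnot false = true
((A \lor C) \to D) \to \lnot C = U \to true = U
(C \land C) \lor (((A \lor C) \to D) \to \lnot C) = false \lor U = U

U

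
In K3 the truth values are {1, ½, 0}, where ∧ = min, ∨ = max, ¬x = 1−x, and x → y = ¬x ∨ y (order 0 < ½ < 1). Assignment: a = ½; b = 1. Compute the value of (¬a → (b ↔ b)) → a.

¬a = ¬½ = ½
b ↔ b = 1 ↔ 1 = 1
¬a → (b ↔ b) = ½ → 1 = 1
(¬a → (b ↔ b)) → a = 1 → ½ = ½

½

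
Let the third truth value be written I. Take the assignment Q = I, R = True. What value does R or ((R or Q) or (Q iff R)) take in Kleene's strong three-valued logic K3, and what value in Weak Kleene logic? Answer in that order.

True; I

In Kleene's strong three-valued logic K3: R or Q = True or I = True
Q iff R = I iff True = I
(R or Q) or (Q iff R) = True or I = True
R or ((R or Q) or (Q iff R)) = True or True = True
In Weak Kleene logic: R or Q = True or I = I
Q iff R = I iff True = I
(R or Q) or (Q iff R) = I or I = I
R or ((R or Q) or (Q iff R)) = True or I = I
They differ because Kleene's strong three-valued logic K3 and Weak Kleene logic treat I differently under the binary connectives.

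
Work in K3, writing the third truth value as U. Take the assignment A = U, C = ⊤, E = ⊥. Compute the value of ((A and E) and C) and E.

⊥

A and E = U and ⊥ = ⊥
(A and E) and C = ⊥ and ⊤ = ⊥
((A and E) and C) and E = ⊥ and ⊥ = ⊥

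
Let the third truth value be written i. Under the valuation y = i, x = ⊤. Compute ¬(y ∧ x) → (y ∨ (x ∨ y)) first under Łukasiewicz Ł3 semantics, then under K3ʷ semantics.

In Łukasiewicz Ł3: y ∧ x = i ∧ ⊤ = i
¬(y ∧ x) = ¬i = i
x ∨ y = ⊤ ∨ i = ⊤
y ∨ (x ∨ y) = i ∨ ⊤ = ⊤
¬(y ∧ x) → (y ∨ (x ∨ y)) = i → ⊤ = ⊤  [min(1, 1−½+1)]
In K3ʷ: y ∧ x = i ∧ ⊤ = i
¬(y ∧ x) = ¬i = i
x ∨ y = ⊤ ∨ i = i
y ∨ (x ∨ y) = i ∨ i = i
¬(y ∧ x) → (y ∨ (x ∨ y)) = i → i = i  [any arg is the third value ⇒ result is the third value]
They differ because Łukasiewicz Ł3 and K3ʷ treat i differently under the binary connectives.

⊤; i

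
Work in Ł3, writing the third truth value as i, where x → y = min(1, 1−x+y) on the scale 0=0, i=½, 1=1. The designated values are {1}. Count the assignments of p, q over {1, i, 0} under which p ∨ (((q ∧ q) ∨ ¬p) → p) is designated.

5

Of the 9 assignments, 5 give a value in {1}.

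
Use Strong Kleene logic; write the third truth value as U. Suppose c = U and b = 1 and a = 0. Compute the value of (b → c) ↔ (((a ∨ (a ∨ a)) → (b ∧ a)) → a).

b → c = 1 → U = U
a ∨ a = 0 ∨ 0 = 0
a ∨ (a ∨ a) = 0 ∨ 0 = 0
b ∧ a = 1 ∧ 0 = 0
(a ∨ (a ∨ a)) → (b ∧ a) = 0 → 0 = 1
((a ∨ (a ∨ a)) → (b ∧ a)) → a = 1 → 0 = 0
(b → c) ↔ (((a ∨ (a ∨ a)) → (b ∧ a)) → a) = U ↔ 0 = U

U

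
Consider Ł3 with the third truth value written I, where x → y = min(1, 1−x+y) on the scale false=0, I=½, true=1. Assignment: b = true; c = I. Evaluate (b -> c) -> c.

true

b -> c = true -> I = I  [min(1, 1−1+½)]
(b -> c) -> c = I -> I = true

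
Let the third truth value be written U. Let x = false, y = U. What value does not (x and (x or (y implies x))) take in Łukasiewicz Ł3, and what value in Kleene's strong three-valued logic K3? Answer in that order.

true; true

In Łukasiewicz Ł3: y implies x = U implies false = U
x or (y implies x) = false or U = U
x and (x or (y implies x)) = false and U = false
not (x and (x or (y implies x))) = not false = true
In Kleene's strong three-valued logic K3: y implies x = U implies false = U  [not U or false]
x or (y implies x) = false or U = U
x and (x or (y implies x)) = false and U = false
not (x and (x or (y implies x))) = not false = true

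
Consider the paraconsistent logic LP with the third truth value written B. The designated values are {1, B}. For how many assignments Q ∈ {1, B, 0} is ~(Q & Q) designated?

Q=1: 0 ·
Q=B: B ✓
Q=0: 1 ✓

2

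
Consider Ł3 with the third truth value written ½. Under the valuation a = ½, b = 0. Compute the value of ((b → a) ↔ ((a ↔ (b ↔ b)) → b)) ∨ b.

b → a = 0 → ½ = 1  [min(1, 1−0+½)]
b ↔ b = 0 ↔ 0 = 1
a ↔ (b ↔ b) = ½ ↔ 1 = ½
(a ↔ (b ↔ b)) → b = ½ → 0 = ½
(b → a) ↔ ((a ↔ (b ↔ b)) → b) = 1 ↔ ½ = ½
((b → a) ↔ ((a ↔ (b ↔ b)) → b)) ∨ b = ½ ∨ 0 = ½

½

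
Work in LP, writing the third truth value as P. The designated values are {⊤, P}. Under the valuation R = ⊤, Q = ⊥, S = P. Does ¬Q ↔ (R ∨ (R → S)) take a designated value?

¬Q = ¬⊥ = ⊤
R → S = ⊤ → P = P  [¬⊤ ∨ P]
R ∨ (R → S) = ⊤ ∨ P = ⊤
¬Q ↔ (R ∨ (R → S)) = ⊤ ↔ ⊤ = ⊤
⊤ ∈ {⊤, P}.

Yes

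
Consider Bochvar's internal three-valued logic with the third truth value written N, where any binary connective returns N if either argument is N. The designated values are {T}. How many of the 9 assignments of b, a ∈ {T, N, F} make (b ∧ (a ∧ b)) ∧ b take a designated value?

1

Designated under: (b=T, a=T).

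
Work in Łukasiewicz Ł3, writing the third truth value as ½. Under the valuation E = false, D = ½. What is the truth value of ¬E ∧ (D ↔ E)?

½

¬E = ¬false = true
D ↔ E = ½ ↔ false = ½
¬E ∧ (D ↔ E) = true ∧ ½ = ½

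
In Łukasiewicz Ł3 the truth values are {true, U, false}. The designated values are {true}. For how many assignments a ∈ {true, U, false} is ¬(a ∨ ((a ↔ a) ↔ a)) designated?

1

a=true: false ·
a=U: U ·
a=false: true ✓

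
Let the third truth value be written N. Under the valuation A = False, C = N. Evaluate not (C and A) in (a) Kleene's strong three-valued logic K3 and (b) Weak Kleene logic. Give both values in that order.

In Kleene's strong three-valued logic K3: C and A = N and False = False
not (C and A) = not False = True
In Weak Kleene logic: C and A = N and False = N
not (C and A) = not N = N
They differ because Kleene's strong three-valued logic K3 and Weak Kleene logic treat N differently under the binary connectives.

True; N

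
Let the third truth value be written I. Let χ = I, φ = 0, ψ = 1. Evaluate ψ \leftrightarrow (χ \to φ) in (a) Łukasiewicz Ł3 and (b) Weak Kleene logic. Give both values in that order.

In Łukasiewicz Ł3: χ \to φ = I \to 0 = I  [min(1, 1−½+0)]
ψ \leftrightarrow (χ \to φ) = 1 \leftrightarrow I = I
In Weak Kleene logic: χ \to φ = I \to 0 = I  [any arg is the third value ⇒ result is the third value]
ψ \leftrightarrow (χ \to φ) = 1 \leftrightarrow I = I

I; I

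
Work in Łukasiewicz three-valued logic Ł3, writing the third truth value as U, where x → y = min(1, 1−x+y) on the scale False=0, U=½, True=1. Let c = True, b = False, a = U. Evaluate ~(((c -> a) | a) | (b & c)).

c -> a = True -> U = U  [min(1, 1−1+½)]
(c -> a) | a = U | U = U
b & c = False & True = False
((c -> a) | a) | (b & c) = U | False = U
~(((c -> a) | a) | (b & c)) = ~U = U

U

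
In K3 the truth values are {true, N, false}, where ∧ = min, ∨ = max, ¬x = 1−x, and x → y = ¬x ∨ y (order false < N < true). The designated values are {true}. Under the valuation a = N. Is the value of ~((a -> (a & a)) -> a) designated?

No

a & a = N & N = N
a -> (a & a) = N -> N = N  [~N | N]
(a -> (a & a)) -> a = N -> N = N
~((a -> (a & a)) -> a) = ~N = N
N ∉ {true}.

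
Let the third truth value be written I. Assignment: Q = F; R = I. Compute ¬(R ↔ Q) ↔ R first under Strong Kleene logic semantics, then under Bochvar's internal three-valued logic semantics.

I; I

In Strong Kleene logic: R ↔ Q = I ↔ F = I
¬(R ↔ Q) = ¬I = I
¬(R ↔ Q) ↔ R = I ↔ I = I
In Bochvar's internal three-valued logic: R ↔ Q = I ↔ F = I
¬(R ↔ Q) = ¬I = I
¬(R ↔ Q) ↔ R = I ↔ I = I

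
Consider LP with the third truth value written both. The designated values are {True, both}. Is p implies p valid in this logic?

Yes

Every assignment of p over {True, both, False} gives a value in {True, both}.
In particular, with p=both: p implies p = both.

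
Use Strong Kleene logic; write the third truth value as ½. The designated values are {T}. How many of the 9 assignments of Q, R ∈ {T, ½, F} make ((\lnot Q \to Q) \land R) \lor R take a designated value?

Designated under: (Q=T, R=T); (Q=½, R=T); (Q=F, R=T).

3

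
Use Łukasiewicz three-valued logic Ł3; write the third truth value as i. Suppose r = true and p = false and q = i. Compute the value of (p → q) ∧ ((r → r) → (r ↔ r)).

p → q = false → i = true  [min(1, 1−0+½)]
r → r = true → true = true
r ↔ r = true ↔ true = true
(r → r) → (r ↔ r) = true → true = true
(p → q) ∧ ((r → r) → (r ↔ r)) = true ∧ true = true

true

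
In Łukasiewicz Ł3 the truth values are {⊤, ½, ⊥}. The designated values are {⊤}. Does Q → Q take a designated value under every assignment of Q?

Every assignment of Q over {⊤, ½, ⊥} gives a value in {⊤}.
In particular, with Q=½: Q → Q = ⊤.

Yes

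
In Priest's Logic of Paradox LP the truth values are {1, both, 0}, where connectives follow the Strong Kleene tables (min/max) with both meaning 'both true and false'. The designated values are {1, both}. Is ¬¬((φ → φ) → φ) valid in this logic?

Countermodel: φ=0 gives 0, which is not designated.

No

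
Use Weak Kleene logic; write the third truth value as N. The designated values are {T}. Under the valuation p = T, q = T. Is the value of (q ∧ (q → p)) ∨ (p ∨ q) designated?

Yes

q → p = T → T = T
q ∧ (q → p) = T ∧ T = T
p ∨ q = T ∨ T = T
(q ∧ (q → p)) ∨ (p ∨ q) = T ∨ T = T
T ∈ {T}.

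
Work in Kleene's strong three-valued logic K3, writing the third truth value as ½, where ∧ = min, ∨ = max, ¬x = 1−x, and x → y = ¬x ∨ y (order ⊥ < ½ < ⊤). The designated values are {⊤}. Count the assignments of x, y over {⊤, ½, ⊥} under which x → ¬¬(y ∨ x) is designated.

Of the 9 assignments, 7 give a value in {⊤}.

7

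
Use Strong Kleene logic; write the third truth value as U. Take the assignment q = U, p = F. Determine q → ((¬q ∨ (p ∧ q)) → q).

U

¬q = ¬U = U
p ∧ q = F ∧ U = F
¬q ∨ (p ∧ q) = U ∨ F = U
(¬q ∨ (p ∧ q)) → q = U → U = U
q → ((¬q ∨ (p ∧ q)) → q) = U → U = U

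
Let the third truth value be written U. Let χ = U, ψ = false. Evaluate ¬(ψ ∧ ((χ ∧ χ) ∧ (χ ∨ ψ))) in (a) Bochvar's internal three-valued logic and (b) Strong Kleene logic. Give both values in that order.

U; true

In Bochvar's internal three-valued logic: χ ∧ χ = U ∧ U = U
χ ∨ ψ = U ∨ false = U
(χ ∧ χ) ∧ (χ ∨ ψ) = U ∧ U = U
ψ ∧ ((χ ∧ χ) ∧ (χ ∨ ψ)) = false ∧ U = U
¬(ψ ∧ ((χ ∧ χ) ∧ (χ ∨ ψ))) = ¬U = U
In Strong Kleene logic: χ ∧ χ = U ∧ U = U
χ ∨ ψ = U ∨ false = U
(χ ∧ χ) ∧ (χ ∨ ψ) = U ∧ U = U
ψ ∧ ((χ ∧ χ) ∧ (χ ∨ ψ)) = false ∧ U = false
¬(ψ ∧ ((χ ∧ χ) ∧ (χ ∨ ψ))) = ¬false = true
They differ because Bochvar's internal three-valued logic and Strong Kleene logic treat U differently under the binary connectives.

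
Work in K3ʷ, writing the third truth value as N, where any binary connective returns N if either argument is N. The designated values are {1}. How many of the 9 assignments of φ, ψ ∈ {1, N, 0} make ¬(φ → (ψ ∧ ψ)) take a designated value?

1

Designated under: (φ=1, ψ=0).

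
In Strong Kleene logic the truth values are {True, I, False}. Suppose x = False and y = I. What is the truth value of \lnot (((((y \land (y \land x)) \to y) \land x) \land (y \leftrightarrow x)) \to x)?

False

y \land x = I \land False = False
y \land (y \land x) = I \land False = False
(y \land (y \land x)) \to y = False \to I = True  [\lnot False \lor I]
((y \land (y \land x)) \to y) \land x = True \land False = False
y \leftrightarrow x = I \leftrightarrow False = I
(((y \land (y \land x)) \to y) \land x) \land (y \leftrightarrow x) = False \land I = False
((((y \land (y \land x)) \to y) \land x) \land (y \leftrightarrow x)) \to x = False \to False = True
\lnot (((((y \land (y \land x)) \to y) \land x) \land (y \leftrightarrow x)) \to x) = \lnot True = False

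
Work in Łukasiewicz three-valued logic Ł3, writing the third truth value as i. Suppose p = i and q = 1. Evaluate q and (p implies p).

p implies p = i implies i = 1  [min(1, 1−½+½)]
q and (p implies p) = 1 and 1 = 1

1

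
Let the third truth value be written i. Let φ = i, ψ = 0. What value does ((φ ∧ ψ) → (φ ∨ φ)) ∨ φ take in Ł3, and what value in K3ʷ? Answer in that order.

1; i

In Ł3: φ ∧ ψ = i ∧ 0 = 0
φ ∨ φ = i ∨ i = i
(φ ∧ ψ) → (φ ∨ φ) = 0 → i = 1  [min(1, 1−0+½)]
((φ ∧ ψ) → (φ ∨ φ)) ∨ φ = 1 ∨ i = 1
In K3ʷ: φ ∧ ψ = i ∧ 0 = i
φ ∨ φ = i ∨ i = i
(φ ∧ ψ) → (φ ∨ φ) = i → i = i
((φ ∧ ψ) → (φ ∨ φ)) ∨ φ = i ∨ i = i
They differ because Ł3 and K3ʷ treat i differently under the binary connectives.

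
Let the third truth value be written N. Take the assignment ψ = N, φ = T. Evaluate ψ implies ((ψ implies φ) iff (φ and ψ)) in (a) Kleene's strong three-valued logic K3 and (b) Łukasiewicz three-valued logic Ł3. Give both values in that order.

In Kleene's strong three-valued logic K3: ψ implies φ = N implies T = T  [not N or T]
φ and ψ = T and N = N
(ψ implies φ) iff (φ and ψ) = T iff N = N
ψ implies ((ψ implies φ) iff (φ and ψ)) = N implies N = N
In Łukasiewicz three-valued logic Ł3: ψ implies φ = N implies T = T  [min(1, 1−½+1)]
φ and ψ = T and N = N
(ψ implies φ) iff (φ and ψ) = T iff N = N
ψ implies ((ψ implies φ) iff (φ and ψ)) = N implies N = T
They differ because Kleene's strong three-valued logic K3 and Łukasiewicz three-valued logic Ł3 treat N differently under implication.

N; T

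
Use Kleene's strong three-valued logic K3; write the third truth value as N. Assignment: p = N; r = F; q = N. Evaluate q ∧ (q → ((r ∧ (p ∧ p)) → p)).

N

p ∧ p = N ∧ N = N
r ∧ (p ∧ p) = F ∧ N = F
(r ∧ (p ∧ p)) → p = F → N = T  [¬F ∨ N]
q → ((r ∧ (p ∧ p)) → p) = N → T = T
q ∧ (q → ((r ∧ (p ∧ p)) → p)) = N ∧ T = N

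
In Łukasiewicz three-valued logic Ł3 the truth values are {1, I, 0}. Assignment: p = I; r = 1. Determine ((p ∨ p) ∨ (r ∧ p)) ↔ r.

I

p ∨ p = I ∨ I = I
r ∧ p = 1 ∧ I = I
(p ∨ p) ∨ (r ∧ p) = I ∨ I = I
((p ∨ p) ∨ (r ∧ p)) ↔ r = I ↔ 1 = I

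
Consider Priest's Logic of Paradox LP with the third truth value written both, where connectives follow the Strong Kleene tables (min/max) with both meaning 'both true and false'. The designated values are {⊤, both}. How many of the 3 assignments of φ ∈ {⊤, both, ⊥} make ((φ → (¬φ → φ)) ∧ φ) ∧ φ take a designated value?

φ=⊤: ⊤ ✓
φ=both: both ✓
φ=⊥: ⊥ ·

2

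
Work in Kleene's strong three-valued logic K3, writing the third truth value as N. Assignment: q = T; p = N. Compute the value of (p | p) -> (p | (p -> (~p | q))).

T

p | p = N | N = N
~p = ~N = N
~p | q = N | T = T
p -> (~p | q) = N -> T = T  [~N | T]
p | (p -> (~p | q)) = N | T = T
(p | p) -> (p | (p -> (~p | q))) = N -> T = T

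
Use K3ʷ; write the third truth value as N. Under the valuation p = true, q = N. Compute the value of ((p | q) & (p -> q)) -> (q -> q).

N

p | q = true | N = N
p -> q = true -> N = N  [any arg is the third value ⇒ result is the third value]
(p | q) & (p -> q) = N & N = N
q -> q = N -> N = N
((p | q) & (p -> q)) -> (q -> q) = N -> N = N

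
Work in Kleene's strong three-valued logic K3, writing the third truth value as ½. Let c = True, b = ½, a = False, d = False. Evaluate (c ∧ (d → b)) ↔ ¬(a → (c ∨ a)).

d → b = False → ½ = True  [¬False ∨ ½]
c ∧ (d → b) = True ∧ True = True
c ∨ a = True ∨ False = True
a → (c ∨ a) = False → True = True
¬(a → (c ∨ a)) = ¬True = False
(c ∧ (d → b)) ↔ ¬(a → (c ∨ a)) = True ↔ False = False

False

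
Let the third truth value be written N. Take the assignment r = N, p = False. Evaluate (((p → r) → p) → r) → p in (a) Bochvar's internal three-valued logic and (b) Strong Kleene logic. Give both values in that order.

In Bochvar's internal three-valued logic: p → r = False → N = N
(p → r) → p = N → False = N
((p → r) → p) → r = N → N = N
(((p → r) → p) → r) → p = N → False = N
In Strong Kleene logic: p → r = False → N = True
(p → r) → p = True → False = False
((p → r) → p) → r = False → N = True
(((p → r) → p) → r) → p = True → False = False
They differ because Bochvar's internal three-valued logic and Strong Kleene logic treat N differently under the binary connectives.

N; False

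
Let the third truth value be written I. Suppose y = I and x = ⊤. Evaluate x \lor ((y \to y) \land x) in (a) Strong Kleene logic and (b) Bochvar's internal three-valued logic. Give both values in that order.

⊤; I

In Strong Kleene logic: y \to y = I \to I = I  [\lnot I \lor I]
(y \to y) \land x = I \land ⊤ = I
x \lor ((y \to y) \land x) = ⊤ \lor I = ⊤
In Bochvar's internal three-valued logic: y \to y = I \to I = I  [any arg is the third value ⇒ result is the third value]
(y \to y) \land x = I \land ⊤ = I
x \lor ((y \to y) \land x) = ⊤ \lor I = I
They differ because Strong Kleene logic and Bochvar's internal three-valued logic treat I differently under the binary connectives.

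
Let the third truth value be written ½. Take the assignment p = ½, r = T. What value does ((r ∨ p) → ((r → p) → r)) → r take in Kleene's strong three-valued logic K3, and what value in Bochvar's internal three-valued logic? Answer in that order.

In Kleene's strong three-valued logic K3: r ∨ p = T ∨ ½ = T
r → p = T → ½ = ½  [¬T ∨ ½]
(r → p) → r = ½ → T = T
(r ∨ p) → ((r → p) → r) = T → T = T
((r ∨ p) → ((r → p) → r)) → r = T → T = T
In Bochvar's internal three-valued logic: r ∨ p = T ∨ ½ = ½
r → p = T → ½ = ½
(r → p) → r = ½ → T = ½
(r ∨ p) → ((r → p) → r) = ½ → ½ = ½
((r ∨ p) → ((r → p) → r)) → r = ½ → T = ½
They differ because Kleene's strong three-valued logic K3 and Bochvar's internal three-valued logic treat ½ differently under the binary connectives.

T; ½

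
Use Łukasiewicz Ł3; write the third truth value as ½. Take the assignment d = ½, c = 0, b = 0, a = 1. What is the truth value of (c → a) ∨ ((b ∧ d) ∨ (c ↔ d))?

c → a = 0 → 1 = 1
b ∧ d = 0 ∧ ½ = 0
c ↔ d = 0 ↔ ½ = ½
(b ∧ d) ∨ (c ↔ d) = 0 ∨ ½ = ½
(c → a) ∨ ((b ∧ d) ∨ (c ↔ d)) = 1 ∨ ½ = 1

1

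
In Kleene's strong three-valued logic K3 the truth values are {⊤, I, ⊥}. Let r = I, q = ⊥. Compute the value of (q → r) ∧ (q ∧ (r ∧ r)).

q → r = ⊥ → I = ⊤  [¬⊥ ∨ I]
r ∧ r = I ∧ I = I
q ∧ (r ∧ r) = ⊥ ∧ I = ⊥
(q → r) ∧ (q ∧ (r ∧ r)) = ⊤ ∧ ⊥ = ⊥

⊥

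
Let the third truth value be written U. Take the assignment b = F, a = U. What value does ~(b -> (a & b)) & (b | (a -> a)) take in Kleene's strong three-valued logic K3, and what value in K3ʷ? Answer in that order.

In Kleene's strong three-valued logic K3: a & b = U & F = F
b -> (a & b) = F -> F = T
~(b -> (a & b)) = ~T = F
a -> a = U -> U = U  [~U | U]
b | (a -> a) = F | U = U
~(b -> (a & b)) & (b | (a -> a)) = F & U = F
In K3ʷ: a & b = U & F = U
b -> (a & b) = F -> U = U  [any arg is the third value ⇒ result is the third value]
~(b -> (a & b)) = ~U = U
a -> a = U -> U = U
b | (a -> a) = F | U = U
~(b -> (a & b)) & (b | (a -> a)) = U & U = U
They differ because Kleene's strong three-valued logic K3 and K3ʷ treat U differently under the binary connectives.

F; U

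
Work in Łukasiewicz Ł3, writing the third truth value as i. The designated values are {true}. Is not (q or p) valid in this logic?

Countermodel: q=true, p=true gives false, which is not designated.

No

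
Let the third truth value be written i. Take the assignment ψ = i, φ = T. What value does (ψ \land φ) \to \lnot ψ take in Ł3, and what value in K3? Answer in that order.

In Ł3: ψ \land φ = i \land T = i
\lnot ψ = \lnot i = i
(ψ \land φ) \to \lnot ψ = i \to i = T  [min(1, 1−½+½)]
In K3: ψ \land φ = i \land T = i
\lnot ψ = \lnot i = i
(ψ \land φ) \to \lnot ψ = i \to i = i  [\lnot i \lor i]
They differ because Ł3 and K3 treat i differently under implication.

T; i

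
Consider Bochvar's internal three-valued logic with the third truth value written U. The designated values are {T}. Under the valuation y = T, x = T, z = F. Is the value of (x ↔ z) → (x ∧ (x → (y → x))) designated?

Yes

x ↔ z = T ↔ F = F
y → x = T → T = T
x → (y → x) = T → T = T
x ∧ (x → (y → x)) = T ∧ T = T
(x ↔ z) → (x ∧ (x → (y → x))) = F → T = T
T ∈ {T}.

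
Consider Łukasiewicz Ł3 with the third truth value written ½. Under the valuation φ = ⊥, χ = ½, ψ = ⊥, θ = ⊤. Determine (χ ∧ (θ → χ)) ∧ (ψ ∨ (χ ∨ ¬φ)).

θ → χ = ⊤ → ½ = ½
χ ∧ (θ → χ) = ½ ∧ ½ = ½
¬φ = ¬⊥ = ⊤
χ ∨ ¬φ = ½ ∨ ⊤ = ⊤
ψ ∨ (χ ∨ ¬φ) = ⊥ ∨ ⊤ = ⊤
(χ ∧ (θ → χ)) ∧ (ψ ∨ (χ ∨ ¬φ)) = ½ ∧ ⊤ = ½

½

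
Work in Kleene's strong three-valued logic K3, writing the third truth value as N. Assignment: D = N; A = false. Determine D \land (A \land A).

false

A \land A = false \land false = false
D \land (A \land A) = N \land false = false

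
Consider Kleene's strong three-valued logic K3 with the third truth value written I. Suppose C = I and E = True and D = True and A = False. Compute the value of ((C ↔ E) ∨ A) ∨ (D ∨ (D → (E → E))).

C ↔ E = I ↔ True = I
(C ↔ E) ∨ A = I ∨ False = I
E → E = True → True = True
D → (E → E) = True → True = True
D ∨ (D → (E → E)) = True ∨ True = True
((C ↔ E) ∨ A) ∨ (D ∨ (D → (E → E))) = I ∨ True = True

True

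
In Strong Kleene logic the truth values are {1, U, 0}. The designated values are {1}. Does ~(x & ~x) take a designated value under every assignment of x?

Countermodel: x=U gives U, which is not designated.

No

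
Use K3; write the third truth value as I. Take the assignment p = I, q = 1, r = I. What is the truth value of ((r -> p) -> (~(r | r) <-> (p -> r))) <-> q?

r -> p = I -> I = I  [~I | I]
r | r = I | I = I
~(r | r) = ~I = I
p -> r = I -> I = I
~(r | r) <-> (p -> r) = I <-> I = I
(r -> p) -> (~(r | r) <-> (p -> r)) = I -> I = I
((r -> p) -> (~(r | r) <-> (p -> r))) <-> q = I <-> 1 = I

I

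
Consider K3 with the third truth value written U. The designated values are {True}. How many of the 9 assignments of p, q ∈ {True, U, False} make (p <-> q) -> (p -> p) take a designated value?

Of the 9 assignments, 6 give a value in {True}.

6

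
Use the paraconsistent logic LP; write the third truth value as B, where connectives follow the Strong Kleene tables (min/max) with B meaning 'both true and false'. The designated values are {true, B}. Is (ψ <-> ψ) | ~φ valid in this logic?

Yes

Every assignment of ψ, φ over {true, B, false} gives a value in {true, B}.
In particular, with ψ=B, φ=B: (ψ <-> ψ) | ~φ = B.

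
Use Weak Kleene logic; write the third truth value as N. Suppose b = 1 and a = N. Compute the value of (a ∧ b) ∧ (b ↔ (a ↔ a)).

N

a ∧ b = N ∧ 1 = N
a ↔ a = N ↔ N = N
b ↔ (a ↔ a) = 1 ↔ N = N
(a ∧ b) ∧ (b ↔ (a ↔ a)) = N ∧ N = N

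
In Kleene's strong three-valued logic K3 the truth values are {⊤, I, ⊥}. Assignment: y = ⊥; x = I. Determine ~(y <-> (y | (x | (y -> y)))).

y -> y = ⊥ -> ⊥ = ⊤
x | (y -> y) = I | ⊤ = ⊤
y | (x | (y -> y)) = ⊥ | ⊤ = ⊤
y <-> (y | (x | (y -> y))) = ⊥ <-> ⊤ = ⊥
~(y <-> (y | (x | (y -> y)))) = ~⊥ = ⊤

⊤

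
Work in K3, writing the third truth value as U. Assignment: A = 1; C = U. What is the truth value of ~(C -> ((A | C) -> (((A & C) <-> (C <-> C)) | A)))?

A | C = 1 | U = 1
A & C = 1 & U = U
C <-> C = U <-> U = U
(A & C) <-> (C <-> C) = U <-> U = U
((A & C) <-> (C <-> C)) | A = U | 1 = 1
(A | C) -> (((A & C) <-> (C <-> C)) | A) = 1 -> 1 = 1
C -> ((A | C) -> (((A & C) <-> (C <-> C)) | A)) = U -> 1 = 1  [~U | 1]
~(C -> ((A | C) -> (((A & C) <-> (C <-> C)) | A))) = ~1 = 0

0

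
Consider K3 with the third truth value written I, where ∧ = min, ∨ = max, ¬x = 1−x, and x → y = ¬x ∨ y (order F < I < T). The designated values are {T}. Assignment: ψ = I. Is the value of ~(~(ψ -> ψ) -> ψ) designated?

No

ψ -> ψ = I -> I = I  [~I | I]
~(ψ -> ψ) = ~I = I
~(ψ -> ψ) -> ψ = I -> I = I
~(~(ψ -> ψ) -> ψ) = ~I = I
I ∉ {T}.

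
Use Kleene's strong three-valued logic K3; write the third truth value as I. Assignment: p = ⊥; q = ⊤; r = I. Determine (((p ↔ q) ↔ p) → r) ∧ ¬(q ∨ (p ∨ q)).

⊥

p ↔ q = ⊥ ↔ ⊤ = ⊥
(p ↔ q) ↔ p = ⊥ ↔ ⊥ = ⊤
((p ↔ q) ↔ p) → r = ⊤ → I = I
p ∨ q = ⊥ ∨ ⊤ = ⊤
q ∨ (p ∨ q) = ⊤ ∨ ⊤ = ⊤
¬(q ∨ (p ∨ q)) = ¬⊤ = ⊥
(((p ↔ q) ↔ p) → r) ∧ ¬(q ∨ (p ∨ q)) = I ∧ ⊥ = ⊥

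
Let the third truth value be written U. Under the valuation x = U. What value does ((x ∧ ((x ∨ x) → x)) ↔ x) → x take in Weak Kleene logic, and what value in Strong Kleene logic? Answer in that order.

U; U

In Weak Kleene logic: x ∨ x = U ∨ U = U
(x ∨ x) → x = U → U = U  [any arg is the third value ⇒ result is the third value]
x ∧ ((x ∨ x) → x) = U ∧ U = U
(x ∧ ((x ∨ x) → x)) ↔ x = U ↔ U = U
((x ∧ ((x ∨ x) → x)) ↔ x) → x = U → U = U
In Strong Kleene logic: x ∨ x = U ∨ U = U
(x ∨ x) → x = U → U = U  [¬U ∨ U]
x ∧ ((x ∨ x) → x) = U ∧ U = U
(x ∧ ((x ∨ x) → x)) ↔ x = U ↔ U = U
((x ∧ ((x ∨ x) → x)) ↔ x) → x = U → U = U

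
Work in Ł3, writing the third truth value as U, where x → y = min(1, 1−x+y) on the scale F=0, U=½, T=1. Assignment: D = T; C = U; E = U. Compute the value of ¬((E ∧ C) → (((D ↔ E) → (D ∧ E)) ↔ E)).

E ∧ C = U ∧ U = U
D ↔ E = T ↔ U = U  [1 − |1−½|]
D ∧ E = T ∧ U = U
(D ↔ E) → (D ∧ E) = U → U = T
((D ↔ E) → (D ∧ E)) ↔ E = T ↔ U = U
(E ∧ C) → (((D ↔ E) → (D ∧ E)) ↔ E) = U → U = T
¬((E ∧ C) → (((D ↔ E) → (D ∧ E)) ↔ E)) = ¬T = F

F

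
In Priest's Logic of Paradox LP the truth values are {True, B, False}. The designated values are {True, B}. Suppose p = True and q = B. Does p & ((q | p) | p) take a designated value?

q | p = B | True = True
(q | p) | p = True | True = True
p & ((q | p) | p) = True & True = True
True ∈ {True, B}.

Yes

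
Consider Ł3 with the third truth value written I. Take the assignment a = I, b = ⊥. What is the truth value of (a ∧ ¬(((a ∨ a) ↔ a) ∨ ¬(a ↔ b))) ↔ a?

I

a ∨ a = I ∨ I = I
(a ∨ a) ↔ a = I ↔ I = ⊤  [1 − |½−½|]
a ↔ b = I ↔ ⊥ = I
¬(a ↔ b) = ¬I = I
((a ∨ a) ↔ a) ∨ ¬(a ↔ b) = ⊤ ∨ I = ⊤
¬(((a ∨ a) ↔ a) ∨ ¬(a ↔ b)) = ¬⊤ = ⊥
a ∧ ¬(((a ∨ a) ↔ a) ∨ ¬(a ↔ b)) = I ∧ ⊥ = ⊥
(a ∧ ¬(((a ∨ a) ↔ a) ∨ ¬(a ↔ b))) ↔ a = ⊥ ↔ I = I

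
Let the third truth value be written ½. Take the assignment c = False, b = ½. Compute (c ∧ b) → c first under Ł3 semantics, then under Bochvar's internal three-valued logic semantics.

In Ł3: c ∧ b = False ∧ ½ = False
(c ∧ b) → c = False → False = True
In Bochvar's internal three-valued logic: c ∧ b = False ∧ ½ = ½
(c ∧ b) → c = ½ → False = ½  [any arg is the third value ⇒ result is the third value]
They differ because Ł3 and Bochvar's internal three-valued logic treat ½ differently under the binary connectives.

True; ½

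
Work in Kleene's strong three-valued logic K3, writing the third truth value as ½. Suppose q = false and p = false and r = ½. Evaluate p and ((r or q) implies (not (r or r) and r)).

r or q = ½ or false = ½
r or r = ½ or ½ = ½
not (r or r) = not ½ = ½
not (r or r) and r = ½ and ½ = ½
(r or q) implies (not (r or r) and r) = ½ implies ½ = ½  [not ½ or ½]
p and ((r or q) implies (not (r or r) and r)) = false and ½ = false

false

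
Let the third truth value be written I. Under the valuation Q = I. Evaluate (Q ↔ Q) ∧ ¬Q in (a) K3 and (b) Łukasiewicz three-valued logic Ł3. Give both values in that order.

I; I

In K3: Q ↔ Q = I ↔ I = I
¬Q = ¬I = I
(Q ↔ Q) ∧ ¬Q = I ∧ I = I
In Łukasiewicz three-valued logic Ł3: Q ↔ Q = I ↔ I = 1  [1 − |½−½|]
¬Q = ¬I = I
(Q ↔ Q) ∧ ¬Q = 1 ∧ I = I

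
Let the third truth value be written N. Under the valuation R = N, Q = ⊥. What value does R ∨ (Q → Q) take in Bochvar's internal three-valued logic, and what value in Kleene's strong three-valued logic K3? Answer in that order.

In Bochvar's internal three-valued logic: Q → Q = ⊥ → ⊥ = ⊤
R ∨ (Q → Q) = N ∨ ⊤ = N
In Kleene's strong three-valued logic K3: Q → Q = ⊥ → ⊥ = ⊤
R ∨ (Q → Q) = N ∨ ⊤ = ⊤
They differ because Bochvar's internal three-valued logic and Kleene's strong three-valued logic K3 treat N differently under the binary connectives.

N; ⊤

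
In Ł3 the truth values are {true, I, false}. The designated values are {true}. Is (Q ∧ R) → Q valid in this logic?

Yes

Every assignment of Q, R over {true, I, false} gives a value in {true}.
In particular, with Q=I, R=I: (Q ∧ R) → Q = true.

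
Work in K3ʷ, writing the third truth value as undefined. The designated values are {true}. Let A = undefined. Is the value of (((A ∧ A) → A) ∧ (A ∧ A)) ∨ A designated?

No

A ∧ A = undefined ∧ undefined = undefined
(A ∧ A) → A = undefined → undefined = undefined
A ∧ A = undefined ∧ undefined = undefined
((A ∧ A) → A) ∧ (A ∧ A) = undefined ∧ undefined = undefined
(((A ∧ A) → A) ∧ (A ∧ A)) ∨ A = undefined ∨ undefined = undefined
undefined ∉ {true}.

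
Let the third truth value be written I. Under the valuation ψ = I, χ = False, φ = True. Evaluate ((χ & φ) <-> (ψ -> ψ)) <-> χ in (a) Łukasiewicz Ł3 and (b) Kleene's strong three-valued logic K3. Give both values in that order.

True; I

In Łukasiewicz Ł3: χ & φ = False & True = False
ψ -> ψ = I -> I = True  [min(1, 1−½+½)]
(χ & φ) <-> (ψ -> ψ) = False <-> True = False
((χ & φ) <-> (ψ -> ψ)) <-> χ = False <-> False = True
In Kleene's strong three-valued logic K3: χ & φ = False & True = False
ψ -> ψ = I -> I = I  [~I | I]
(χ & φ) <-> (ψ -> ψ) = False <-> I = I
((χ & φ) <-> (ψ -> ψ)) <-> χ = I <-> False = I
They differ because Łukasiewicz Ł3 and Kleene's strong three-valued logic K3 treat I differently under implication.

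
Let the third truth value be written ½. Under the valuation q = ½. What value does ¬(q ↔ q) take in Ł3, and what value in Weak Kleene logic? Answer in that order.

In Ł3: q ↔ q = ½ ↔ ½ = ⊤
¬(q ↔ q) = ¬⊤ = ⊥
In Weak Kleene logic: q ↔ q = ½ ↔ ½ = ½
¬(q ↔ q) = ¬½ = ½
They differ because Ł3 and Weak Kleene logic treat ½ differently under the binary connectives.

⊥; ½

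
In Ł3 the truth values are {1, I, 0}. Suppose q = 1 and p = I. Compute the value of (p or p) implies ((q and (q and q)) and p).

1

p or p = I or I = I
q and q = 1 and 1 = 1
q and (q and q) = 1 and 1 = 1
(q and (q and q)) and p = 1 and I = I
(p or p) implies ((q and (q and q)) and p) = I implies I = 1  [min(1, 1−½+½)]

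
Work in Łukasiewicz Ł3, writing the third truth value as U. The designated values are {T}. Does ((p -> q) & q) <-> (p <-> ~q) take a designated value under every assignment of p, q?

Countermodel: p=T, q=T gives F, which is not designated.

No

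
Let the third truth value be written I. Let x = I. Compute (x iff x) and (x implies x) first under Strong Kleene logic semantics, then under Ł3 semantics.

I; 1

In Strong Kleene logic: x iff x = I iff I = I
x implies x = I implies I = I  [not I or I]
(x iff x) and (x implies x) = I and I = I
In Ł3: x iff x = I iff I = 1  [1 − |½−½|]
x implies x = I implies I = 1
(x iff x) and (x implies x) = 1 and 1 = 1
They differ because Strong Kleene logic and Ł3 treat I differently under implication.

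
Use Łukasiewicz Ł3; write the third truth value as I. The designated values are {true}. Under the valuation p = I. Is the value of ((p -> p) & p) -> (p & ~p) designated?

Yes

p -> p = I -> I = true
(p -> p) & p = true & I = I
~p = ~I = I
p & ~p = I & I = I
((p -> p) & p) -> (p & ~p) = I -> I = true
true ∈ {true}.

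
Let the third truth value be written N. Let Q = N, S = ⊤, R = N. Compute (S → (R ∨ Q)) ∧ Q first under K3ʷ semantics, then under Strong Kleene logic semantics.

In K3ʷ: R ∨ Q = N ∨ N = N
S → (R ∨ Q) = ⊤ → N = N  [any arg is the third value ⇒ result is the third value]
(S → (R ∨ Q)) ∧ Q = N ∧ N = N
In Strong Kleene logic: R ∨ Q = N ∨ N = N
S → (R ∨ Q) = ⊤ → N = N  [¬⊤ ∨ N]
(S → (R ∨ Q)) ∧ Q = N ∧ N = N

N; N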